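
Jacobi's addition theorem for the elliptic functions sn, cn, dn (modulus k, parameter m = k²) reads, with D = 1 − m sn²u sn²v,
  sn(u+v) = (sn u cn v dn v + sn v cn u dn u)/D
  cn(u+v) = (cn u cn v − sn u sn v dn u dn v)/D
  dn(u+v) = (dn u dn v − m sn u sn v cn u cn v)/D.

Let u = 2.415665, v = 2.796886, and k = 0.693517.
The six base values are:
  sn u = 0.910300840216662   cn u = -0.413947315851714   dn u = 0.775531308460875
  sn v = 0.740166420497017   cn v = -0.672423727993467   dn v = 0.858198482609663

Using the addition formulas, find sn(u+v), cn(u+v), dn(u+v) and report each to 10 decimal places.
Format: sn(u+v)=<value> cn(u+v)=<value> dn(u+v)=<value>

m = k² = 0.480965829289
D = 1 − m·sn²u·sn²v = 0.7816551934496682
sn(u+v) = (sn u·cn v·dn v + sn v·cn u·dn u)/D = -0.7629250201451385/0.7816551934496682 = -0.9760378061049297
cn(u+v) = (cn u·cn v − sn u·sn v·dn u·dn v)/D = -0.1700889622620414/0.7816551934496682 = -0.2176010134486411
dn(u+v) = (dn u·dn v − m·sn u·sn v·cn u·cn v)/D = 0.5753576927660486/0.7816551934496682 = 0.7360760826354014

sn(u+v)=-0.9760378061 cn(u+v)=-0.2176010134 dn(u+v)=0.7360760826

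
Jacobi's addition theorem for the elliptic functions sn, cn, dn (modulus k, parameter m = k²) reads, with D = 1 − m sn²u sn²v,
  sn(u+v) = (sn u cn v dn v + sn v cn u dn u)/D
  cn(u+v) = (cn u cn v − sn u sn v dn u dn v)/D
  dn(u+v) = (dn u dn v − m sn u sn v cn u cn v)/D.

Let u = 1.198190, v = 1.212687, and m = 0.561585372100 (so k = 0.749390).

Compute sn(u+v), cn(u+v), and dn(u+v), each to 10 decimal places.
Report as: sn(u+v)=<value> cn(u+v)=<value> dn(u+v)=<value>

sn u = 0.8809132083652577, cn u = 0.473277845802683, dn u = 0.7511359485892013
sn v = 0.886003152919568, cn v = 0.4636792134834003, dn v = 0.7477664018093005
m = k² = 0.5615853721
D = 1 − m·sn²u·sn²v = 0.6579004008123554
sn(u+v) = (sn u·cn v·dn v + sn v·cn u·dn u)/D = 0.6204040997172232/0.6579004008123554 = 0.9430061130091532
cn(u+v) = (cn u·cn v − sn u·sn v·dn u·dn v)/D = -0.2189330729769251/0.6579004008123554 = -0.332775405983327
dn(u+v) = (dn u·dn v − m·sn u·sn v·cn u·cn v)/D = 0.4654868713521028/0.6579004008123554 = 0.7075339531292789

sn(u+v)=0.9430061130 cn(u+v)=-0.3327754060 dn(u+v)=0.7075339531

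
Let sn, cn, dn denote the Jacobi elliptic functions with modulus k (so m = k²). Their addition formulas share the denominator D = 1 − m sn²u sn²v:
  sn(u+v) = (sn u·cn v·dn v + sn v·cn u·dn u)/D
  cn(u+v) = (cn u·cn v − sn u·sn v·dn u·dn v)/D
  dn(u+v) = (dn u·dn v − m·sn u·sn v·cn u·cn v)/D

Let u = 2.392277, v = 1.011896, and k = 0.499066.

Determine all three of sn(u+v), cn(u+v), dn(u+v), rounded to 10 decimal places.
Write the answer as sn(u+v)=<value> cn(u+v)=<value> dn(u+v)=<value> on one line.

sn u = 0.8112367267395825, cn u = -0.5847178577646214, dn u = 0.9143783895578377
sn v = 0.8288204473908817, cn v = 0.5595146700371481, dn v = 0.9104422948828355
m = k² = 0.249066872356
D = 1 − m·sn²u·sn²v = 0.887401633836826
sn(u+v) = (sn u·cn v·dn v + sn v·cn u·dn u)/D = -0.0298829377467958/0.887401633836826 = -0.03367464810448008
cn(u+v) = (cn u·cn v − sn u·sn v·dn u·dn v)/D = -0.8868983424090325/0.887401633836826 = -0.9994328482069415
dn(u+v) = (dn u·dn v − m·sn u·sn v·cn u·cn v)/D = 0.8872763073123269/0.887401633836826 = 0.9998587713615568

sn(u+v)=-0.0336746481 cn(u+v)=-0.9994328482 dn(u+v)=0.9998587714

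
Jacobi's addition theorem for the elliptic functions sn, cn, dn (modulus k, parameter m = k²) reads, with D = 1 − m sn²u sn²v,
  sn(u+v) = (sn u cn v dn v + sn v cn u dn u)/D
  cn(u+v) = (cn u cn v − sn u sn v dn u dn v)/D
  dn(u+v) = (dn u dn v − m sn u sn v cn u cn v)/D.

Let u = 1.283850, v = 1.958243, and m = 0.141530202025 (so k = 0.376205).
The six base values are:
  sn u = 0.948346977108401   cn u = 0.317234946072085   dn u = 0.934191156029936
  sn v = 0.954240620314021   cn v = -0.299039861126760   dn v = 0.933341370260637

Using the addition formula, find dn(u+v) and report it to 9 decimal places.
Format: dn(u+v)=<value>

dn(u+v)=0.999970315

m = k² = 0.141530202025
D = 1 − m·sn²u·sn²v = 0.8840957250544468
dn(u+v) = (dn u·dn v − m·sn u·sn v·cn u·cn v)/D = 0.8840694807524831/0.8840957250544468 = 0.9999703150900745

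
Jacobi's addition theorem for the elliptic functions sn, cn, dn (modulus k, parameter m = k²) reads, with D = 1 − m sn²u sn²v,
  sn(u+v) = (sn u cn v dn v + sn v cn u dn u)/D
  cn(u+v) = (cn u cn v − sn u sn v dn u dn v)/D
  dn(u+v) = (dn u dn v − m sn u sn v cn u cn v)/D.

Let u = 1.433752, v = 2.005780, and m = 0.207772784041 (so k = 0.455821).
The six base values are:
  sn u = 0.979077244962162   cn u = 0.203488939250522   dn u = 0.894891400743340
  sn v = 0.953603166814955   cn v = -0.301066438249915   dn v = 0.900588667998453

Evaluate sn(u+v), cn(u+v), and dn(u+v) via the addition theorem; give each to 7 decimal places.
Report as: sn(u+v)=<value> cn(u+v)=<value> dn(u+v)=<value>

m = k² = 0.207772784041
D = 1 − m·sn²u·sn²v = 0.8188835310242224
sn(u+v) = (sn u·cn v·dn v + sn v·cn u·dn u)/D = -0.09181247382396922/0.8188835310242224 = -0.1121190869587209
cn(u+v) = (cn u·cn v − sn u·sn v·dn u·dn v)/D = -0.813720287957122/0.8188835310242224 = -0.9936947772528256
dn(u+v) = (dn u·dn v − m·sn u·sn v·cn u·cn v)/D = 0.8178134325099999/0.8188835310242224 = 0.998693222572343

sn(u+v)=-0.1121191 cn(u+v)=-0.9936948 dn(u+v)=0.9986932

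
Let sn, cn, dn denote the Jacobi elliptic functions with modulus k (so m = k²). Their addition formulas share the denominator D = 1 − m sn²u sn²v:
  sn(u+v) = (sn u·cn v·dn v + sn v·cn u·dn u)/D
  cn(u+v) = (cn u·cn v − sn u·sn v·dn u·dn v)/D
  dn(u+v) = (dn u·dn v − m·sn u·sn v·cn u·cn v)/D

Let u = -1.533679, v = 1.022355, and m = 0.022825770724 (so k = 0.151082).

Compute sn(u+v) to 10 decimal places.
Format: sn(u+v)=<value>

sn(u+v)=-0.4889114628

sn u = -0.998957397787829, cn u = 0.04565213472521515, dn u = 0.988545295301155
sn v = 0.8516160278229529, cn v = 0.5241661388863798, dn v = 0.9916882640247347
m = k² = 0.022825770724
D = 1 − m·sn²u·sn²v = 0.9834801142904581
sn(u+v) = (sn u·cn v·dn v + sn v·cn u·dn u)/D = -0.4808347012934602/0.9834801142904581 = -0.488911462780682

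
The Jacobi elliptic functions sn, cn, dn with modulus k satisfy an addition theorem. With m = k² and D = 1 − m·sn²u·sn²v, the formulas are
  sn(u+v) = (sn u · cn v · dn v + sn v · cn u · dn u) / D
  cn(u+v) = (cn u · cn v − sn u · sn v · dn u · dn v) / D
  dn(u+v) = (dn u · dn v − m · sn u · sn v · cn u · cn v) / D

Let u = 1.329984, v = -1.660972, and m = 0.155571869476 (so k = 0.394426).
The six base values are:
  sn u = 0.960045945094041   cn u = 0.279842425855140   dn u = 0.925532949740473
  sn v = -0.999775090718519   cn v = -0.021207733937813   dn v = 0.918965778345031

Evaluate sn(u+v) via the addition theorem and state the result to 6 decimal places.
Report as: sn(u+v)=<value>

m = k² = 0.155571869476
D = 1 − m·sn²u·sn²v = 0.8566757327275911
sn(u+v) = (sn u·cn v·dn v + sn v·cn u·dn u)/D = -0.2776556434872022/0.8566757327275911 = -0.3241082160728045

sn(u+v)=-0.324108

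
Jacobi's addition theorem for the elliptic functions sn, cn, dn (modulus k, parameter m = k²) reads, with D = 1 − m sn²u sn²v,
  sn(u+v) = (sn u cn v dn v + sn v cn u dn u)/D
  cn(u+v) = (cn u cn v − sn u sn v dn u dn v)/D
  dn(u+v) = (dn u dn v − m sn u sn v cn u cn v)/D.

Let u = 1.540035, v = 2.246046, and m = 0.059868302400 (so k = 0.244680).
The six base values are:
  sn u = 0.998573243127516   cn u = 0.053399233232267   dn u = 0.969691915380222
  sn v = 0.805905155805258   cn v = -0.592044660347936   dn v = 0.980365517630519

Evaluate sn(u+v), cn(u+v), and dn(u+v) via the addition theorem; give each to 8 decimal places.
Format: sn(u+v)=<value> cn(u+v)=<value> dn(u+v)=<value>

sn(u+v)=-0.55955710 cn(u+v)=-0.82879180 dn(u+v)=0.99058315

m = k² = 0.0598683024
D = 1 − m·sn²u·sn²v = 0.9612274234707129
sn(u+v) = (sn u·cn v·dn v + sn v·cn u·dn u)/D = -0.5378616339139997/0.9612274234707129 = -0.5595571045735853
cn(u+v) = (cn u·cn v − sn u·sn v·dn u·dn v)/D = -0.7966574059126719/0.9612274234707129 = -0.8287917993810181
dn(u+v) = (dn u·dn v − m·sn u·sn v·cn u·cn v)/D = 0.9521756932799811/0.9612274234707129 = 0.9905831544442952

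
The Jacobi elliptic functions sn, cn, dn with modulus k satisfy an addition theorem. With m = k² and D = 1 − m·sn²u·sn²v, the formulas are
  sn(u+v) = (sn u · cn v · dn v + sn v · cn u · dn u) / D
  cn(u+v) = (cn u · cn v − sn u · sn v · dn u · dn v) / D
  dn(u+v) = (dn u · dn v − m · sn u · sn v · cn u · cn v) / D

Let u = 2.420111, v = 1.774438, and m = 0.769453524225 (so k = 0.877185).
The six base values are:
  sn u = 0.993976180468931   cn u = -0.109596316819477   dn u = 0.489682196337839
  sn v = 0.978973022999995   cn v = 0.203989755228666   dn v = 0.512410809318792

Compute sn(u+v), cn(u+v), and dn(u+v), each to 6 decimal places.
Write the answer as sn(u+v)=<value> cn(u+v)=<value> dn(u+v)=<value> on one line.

m = k² = 0.769453524225
D = 1 − m·sn²u·sn²v = 0.2714224313076217
sn(u+v) = (sn u·cn v·dn v + sn v·cn u·dn u)/D = 0.05135800378406306/0.2714224313076217 = 0.1892179785459792
cn(u+v) = (cn u·cn v − sn u·sn v·dn u·dn v)/D = -0.2665192144372649/0.2714224313076217 = -0.9819351081385029
dn(u+v) = (dn u·dn v − m·sn u·sn v·cn u·cn v)/D = 0.267657600901273/0.2714224313076217 = 0.9861292584101802

sn(u+v)=0.189218 cn(u+v)=-0.981935 dn(u+v)=0.986129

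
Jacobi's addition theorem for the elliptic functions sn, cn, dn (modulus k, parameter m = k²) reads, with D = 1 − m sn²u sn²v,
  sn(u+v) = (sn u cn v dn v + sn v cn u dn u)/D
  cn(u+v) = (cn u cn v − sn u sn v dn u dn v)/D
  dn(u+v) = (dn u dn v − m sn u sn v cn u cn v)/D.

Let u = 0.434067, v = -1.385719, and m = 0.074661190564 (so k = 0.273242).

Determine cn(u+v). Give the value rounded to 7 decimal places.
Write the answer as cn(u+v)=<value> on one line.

sn u = 0.419675300737017, cn u = 0.9076743038950118, dn u = 0.9934033026707691
sn v = -0.9785270332746371, cn v = 0.2061185220952673, dn v = 0.963592641397744
m = k² = 0.074661190564
D = 1 − m·sn²u·sn²v = 0.9874087922980885
cn(u+v) = (cn u·cn v − sn u·sn v·dn u·dn v)/D = 0.5801905398438624/0.9874087922980885 = 0.5875889949222863

cn(u+v)=0.5875890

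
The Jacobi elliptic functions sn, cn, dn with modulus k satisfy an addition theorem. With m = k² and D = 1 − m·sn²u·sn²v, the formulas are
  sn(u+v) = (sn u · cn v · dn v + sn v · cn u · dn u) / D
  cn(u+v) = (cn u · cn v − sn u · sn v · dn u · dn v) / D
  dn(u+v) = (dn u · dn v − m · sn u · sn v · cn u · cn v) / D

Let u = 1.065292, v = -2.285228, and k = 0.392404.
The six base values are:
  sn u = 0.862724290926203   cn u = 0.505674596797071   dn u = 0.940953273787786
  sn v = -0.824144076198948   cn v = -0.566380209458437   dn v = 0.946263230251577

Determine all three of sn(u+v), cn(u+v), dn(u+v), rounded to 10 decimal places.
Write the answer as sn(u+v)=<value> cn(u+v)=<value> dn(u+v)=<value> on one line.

m = k² = 0.153980899216
D = 1 − m·sn²u·sn²v = 0.9221574262781564
sn(u+v) = (sn u·cn v·dn v + sn v·cn u·dn u)/D = -0.8545136443624573/0.9221574262781564 = -0.9266461669254126
cn(u+v) = (cn u·cn v − sn u·sn v·dn u·dn v)/D = 0.3466709541313566/0.9221574262781564 = 0.3759346769352893
dn(u+v) = (dn u·dn v − m·sn u·sn v·cn u·cn v)/D = 0.8590334432230994/0.9221574262781564 = 0.9315474980125395

sn(u+v)=-0.9266461669 cn(u+v)=0.3759346769 dn(u+v)=0.9315474980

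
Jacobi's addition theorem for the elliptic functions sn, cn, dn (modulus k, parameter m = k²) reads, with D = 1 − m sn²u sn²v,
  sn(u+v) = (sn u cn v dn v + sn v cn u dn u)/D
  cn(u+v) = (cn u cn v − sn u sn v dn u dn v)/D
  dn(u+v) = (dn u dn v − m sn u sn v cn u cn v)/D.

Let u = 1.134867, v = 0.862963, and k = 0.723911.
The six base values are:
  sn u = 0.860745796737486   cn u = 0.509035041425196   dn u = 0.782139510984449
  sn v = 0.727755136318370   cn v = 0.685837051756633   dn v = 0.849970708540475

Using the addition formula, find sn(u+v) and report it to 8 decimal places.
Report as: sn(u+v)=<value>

m = k² = 0.524047135921
D = 1 − m·sn²u·sn²v = 0.7943679848620683
sn(u+v) = (sn u·cn v·dn v + sn v·cn u·dn u)/D = 0.7915101873745351/0.7943679848620683 = 0.9964024261526233

sn(u+v)=0.99640243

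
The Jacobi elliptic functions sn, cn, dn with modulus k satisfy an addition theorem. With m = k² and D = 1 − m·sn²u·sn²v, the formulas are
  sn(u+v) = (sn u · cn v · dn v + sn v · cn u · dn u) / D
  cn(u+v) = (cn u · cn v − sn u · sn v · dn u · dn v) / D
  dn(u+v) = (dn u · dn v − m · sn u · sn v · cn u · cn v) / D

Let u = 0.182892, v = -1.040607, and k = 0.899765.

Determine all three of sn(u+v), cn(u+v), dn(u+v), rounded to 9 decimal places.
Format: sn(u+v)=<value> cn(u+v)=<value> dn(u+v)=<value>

sn u = 0.1810688254154144, cn u = 0.9834704268368634, dn u = 0.9866393828588713
sn v = -0.7953883607717966, cn v = 0.6061001200699058, dn v = 0.6984461546142292
m = k² = 0.809577055225
D = 1 − m·sn²u·sn²v = 0.9832079382457475
sn(u+v) = (sn u·cn v·dn v + sn v·cn u·dn u)/D = -0.6951381513670378/0.9832079382457475 = -0.7070103121902294
cn(u+v) = (cn u·cn v − sn u·sn v·dn u·dn v)/D = 0.6953278365947037/0.9832079382457475 = 0.7072032370236114
dn(u+v) = (dn u·dn v − m·sn u·sn v·cn u·cn v)/D = 0.7586147994022254/0.9832079382457475 = 0.7715710684311153

sn(u+v)=-0.707010312 cn(u+v)=0.707203237 dn(u+v)=0.771571068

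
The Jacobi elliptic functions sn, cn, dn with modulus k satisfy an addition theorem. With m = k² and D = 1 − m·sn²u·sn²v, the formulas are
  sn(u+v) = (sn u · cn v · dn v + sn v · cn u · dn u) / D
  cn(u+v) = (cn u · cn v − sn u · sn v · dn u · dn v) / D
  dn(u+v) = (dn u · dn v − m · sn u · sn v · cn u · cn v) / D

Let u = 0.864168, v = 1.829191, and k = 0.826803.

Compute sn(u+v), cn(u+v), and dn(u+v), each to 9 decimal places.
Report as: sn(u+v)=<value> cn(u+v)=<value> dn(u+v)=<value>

sn u = 0.7184675341601751, cn u = 0.6955604951100929, dn u = 0.8044420657873852
sn v = 0.9920766542817232, cn v = 0.1256340400893892, dn v = 0.5720023880854316
m = k² = 0.683603200809
D = 1 − m·sn²u·sn²v = 0.6526967530104572
sn(u+v) = (sn u·cn v·dn v + sn v·cn u·dn u)/D = 0.6067359191268801/0.6526967530104572 = 0.9295831736995928
cn(u+v) = (cn u·cn v − sn u·sn v·dn u·dn v)/D = -0.2405921358474833/0.6526967530104572 = -0.3686124294900984
dn(u+v) = (dn u·dn v − m·sn u·sn v·cn u·cn v)/D = 0.4175634648643263/0.6526967530104572 = 0.6397510987122013

sn(u+v)=0.929583174 cn(u+v)=-0.368612429 dn(u+v)=0.639751099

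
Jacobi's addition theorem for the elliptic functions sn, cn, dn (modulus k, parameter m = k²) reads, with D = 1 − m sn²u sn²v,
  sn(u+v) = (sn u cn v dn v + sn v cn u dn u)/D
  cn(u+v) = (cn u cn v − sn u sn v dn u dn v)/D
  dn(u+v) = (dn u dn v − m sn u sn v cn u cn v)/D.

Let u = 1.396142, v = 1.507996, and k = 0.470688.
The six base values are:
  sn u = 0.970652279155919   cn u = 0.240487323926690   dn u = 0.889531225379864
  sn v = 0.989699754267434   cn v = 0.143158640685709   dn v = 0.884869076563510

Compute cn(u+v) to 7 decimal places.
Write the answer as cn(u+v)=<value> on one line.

m = k² = 0.221547193344
D = 1 − m·sn²u·sn²v = 0.7955436823444879
cn(u+v) = (cn u·cn v − sn u·sn v·dn u·dn v)/D = -0.721721117812474/0.7955436823444879 = -0.9072048887190495

cn(u+v)=-0.9072049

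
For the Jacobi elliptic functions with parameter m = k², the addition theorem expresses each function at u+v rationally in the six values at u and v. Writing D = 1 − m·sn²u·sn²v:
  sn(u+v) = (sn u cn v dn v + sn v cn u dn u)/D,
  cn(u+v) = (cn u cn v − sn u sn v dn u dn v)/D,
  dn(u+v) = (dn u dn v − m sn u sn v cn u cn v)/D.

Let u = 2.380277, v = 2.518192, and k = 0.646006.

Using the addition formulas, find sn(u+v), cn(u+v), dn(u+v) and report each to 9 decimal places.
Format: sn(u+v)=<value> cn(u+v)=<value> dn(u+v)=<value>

sn(u+v)=-0.934219582 cn(u+v)=-0.356698433 dn(u+v)=0.797354327

sn u = 0.8954536360697181, cn u = -0.4451547884158058, dn u = 0.8157047782042003
sn v = 0.8389145262440018, cn v = -0.5442631878574941, dn v = 0.8404147183014536
m = k² = 0.417323752036
D = 1 − m·sn²u·sn²v = 0.76449792343775
sn(u+v) = (sn u·cn v·dn v + sn v·cn u·dn u)/D = -0.7142089307839985/0.76449792343775 = -0.9342195824056462
cn(u+v) = (cn u·cn v − sn u·sn v·dn u·dn v)/D = -0.27269521104891/0.76449792343775 = -0.3566984326427859
dn(u+v) = (dn u·dn v − m·sn u·sn v·cn u·cn v)/D = 0.6095757273470339/0.76449792343775 = 0.7973543271457548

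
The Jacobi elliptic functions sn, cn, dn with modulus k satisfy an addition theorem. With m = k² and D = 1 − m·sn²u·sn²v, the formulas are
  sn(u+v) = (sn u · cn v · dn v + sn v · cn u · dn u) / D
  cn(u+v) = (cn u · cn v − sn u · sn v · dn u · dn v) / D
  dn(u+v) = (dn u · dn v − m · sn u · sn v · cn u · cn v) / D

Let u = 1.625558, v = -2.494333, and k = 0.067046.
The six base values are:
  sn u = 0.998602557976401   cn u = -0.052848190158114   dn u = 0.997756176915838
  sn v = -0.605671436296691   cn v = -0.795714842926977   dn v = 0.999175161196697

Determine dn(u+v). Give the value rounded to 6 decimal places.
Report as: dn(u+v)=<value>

dn(u+v)=0.998690

m = k² = 0.004495166116
D = 1 − m·sn²u·sn²v = 0.9983556082883117
dn(u+v) = (dn u·dn v − m·sn u·sn v·cn u·cn v)/D = 0.9970475196649256/0.9983556082883117 = 0.9986897568235944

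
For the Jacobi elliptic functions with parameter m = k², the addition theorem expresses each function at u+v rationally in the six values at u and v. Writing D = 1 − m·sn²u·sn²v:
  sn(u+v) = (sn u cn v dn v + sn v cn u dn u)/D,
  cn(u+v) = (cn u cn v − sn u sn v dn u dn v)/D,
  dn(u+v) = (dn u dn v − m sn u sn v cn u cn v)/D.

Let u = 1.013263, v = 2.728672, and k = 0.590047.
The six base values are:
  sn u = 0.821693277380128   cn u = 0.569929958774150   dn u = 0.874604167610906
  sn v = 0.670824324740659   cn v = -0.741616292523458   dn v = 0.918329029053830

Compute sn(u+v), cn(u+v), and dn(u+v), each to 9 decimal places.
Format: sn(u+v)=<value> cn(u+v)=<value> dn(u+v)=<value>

m = k² = 0.348155462209
D = 1 − m·sn²u·sn²v = 0.8942183625987773
sn(u+v) = (sn u·cn v·dn v + sn v·cn u·dn u)/D = -0.2252311900579597/0.8942183625987773 = -0.2518749328781316
cn(u+v) = (cn u·cn v − sn u·sn v·dn u·dn v)/D = -0.865388578058385/0.8942183625987773 = -0.9677597936407757
dn(u+v) = (dn u·dn v − m·sn u·sn v·cn u·cn v)/D = 0.8842877758904801/0.8942183625987773 = 0.9888946736908456

sn(u+v)=-0.251874933 cn(u+v)=-0.967759794 dn(u+v)=0.988894674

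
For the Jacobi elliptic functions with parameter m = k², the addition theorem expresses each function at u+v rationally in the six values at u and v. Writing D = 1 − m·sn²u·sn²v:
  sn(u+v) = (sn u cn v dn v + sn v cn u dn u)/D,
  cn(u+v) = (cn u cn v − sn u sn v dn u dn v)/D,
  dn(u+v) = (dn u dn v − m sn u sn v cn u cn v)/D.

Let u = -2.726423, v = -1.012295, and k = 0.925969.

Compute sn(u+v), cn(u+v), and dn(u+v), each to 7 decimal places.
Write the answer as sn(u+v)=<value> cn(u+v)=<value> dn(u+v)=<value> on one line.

sn(u+v)=-0.8094552 cn(u+v)=-0.5871816 dn(u+v)=0.6619699

sn u = -0.9927822022484419, cn u = -0.1199312257034584, dn u = 0.3935912732379549
sn v = -0.7790578080046284, cn v = 0.6269520968838238, dn v = 0.6925359340108189
m = k² = 0.857418588961
D = 1 − m·sn²u·sn²v = 0.4870911061359676
sn(u+v) = (sn u·cn v·dn v + sn v·cn u·dn u)/D = -0.3942784288200331/0.4870911061359676 = -0.8094552001735245
cn(u+v) = (cn u·cn v − sn u·sn v·dn u·dn v)/D = -0.2860109547621673/0.4870911061359676 = -0.5871816404759599
dn(u+v) = (dn u·dn v − m·sn u·sn v·cn u·cn v)/D = 0.3224396499428048/0.4870911061359676 = 0.6619698981996982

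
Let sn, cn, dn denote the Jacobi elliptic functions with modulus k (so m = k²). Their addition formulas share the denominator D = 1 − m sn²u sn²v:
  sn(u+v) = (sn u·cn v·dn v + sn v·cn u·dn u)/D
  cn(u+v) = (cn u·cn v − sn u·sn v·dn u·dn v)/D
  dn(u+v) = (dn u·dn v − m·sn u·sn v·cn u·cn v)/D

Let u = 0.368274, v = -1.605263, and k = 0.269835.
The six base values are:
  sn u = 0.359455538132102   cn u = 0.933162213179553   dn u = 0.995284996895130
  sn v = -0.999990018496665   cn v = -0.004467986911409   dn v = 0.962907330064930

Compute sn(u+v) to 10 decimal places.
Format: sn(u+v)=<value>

sn(u+v)=-0.9391345403

m = k² = 0.072810927225
D = 1 − m·sn²u·sn²v = 0.9905924128510754
sn(u+v) = (sn u·cn v·dn v + sn v·cn u·dn u)/D = -0.9302995502326398/0.9905924128510754 = -0.9391345402647456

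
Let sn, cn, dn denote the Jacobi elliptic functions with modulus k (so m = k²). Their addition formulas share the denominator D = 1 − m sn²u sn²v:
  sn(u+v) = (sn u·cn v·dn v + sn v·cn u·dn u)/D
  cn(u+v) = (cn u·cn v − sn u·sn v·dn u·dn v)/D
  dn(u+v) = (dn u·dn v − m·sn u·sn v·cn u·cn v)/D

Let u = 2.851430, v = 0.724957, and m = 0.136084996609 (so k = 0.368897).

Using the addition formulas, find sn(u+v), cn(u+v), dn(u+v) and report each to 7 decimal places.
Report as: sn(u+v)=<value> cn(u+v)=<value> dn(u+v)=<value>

sn(u+v)=-0.3128081 cn(u+v)=-0.9498163 dn(u+v)=0.9933198

sn u = 0.3936701083040473, cn u = -0.919251785871466, dn u = 0.9893988430279324
sn v = 0.6572739178469692, cn v = 0.753651774308331, dn v = 0.9701598096605227
m = k² = 0.136084996609
D = 1 − m·sn²u·sn²v = 0.9908889606183629
sn(u+v) = (sn u·cn v·dn v + sn v·cn u·dn u)/D = -0.3099581170799538/0.9908889606183629 = -0.3128081242186056
cn(u+v) = (cn u·cn v − sn u·sn v·dn u·dn v)/D = -0.941162524716953/0.9908889606183629 = -0.949816338784945
dn(u+v) = (dn u·dn v − m·sn u·sn v·cn u·cn v)/D = 0.9842696264934001/0.9908889606183629 = 0.9933198023309978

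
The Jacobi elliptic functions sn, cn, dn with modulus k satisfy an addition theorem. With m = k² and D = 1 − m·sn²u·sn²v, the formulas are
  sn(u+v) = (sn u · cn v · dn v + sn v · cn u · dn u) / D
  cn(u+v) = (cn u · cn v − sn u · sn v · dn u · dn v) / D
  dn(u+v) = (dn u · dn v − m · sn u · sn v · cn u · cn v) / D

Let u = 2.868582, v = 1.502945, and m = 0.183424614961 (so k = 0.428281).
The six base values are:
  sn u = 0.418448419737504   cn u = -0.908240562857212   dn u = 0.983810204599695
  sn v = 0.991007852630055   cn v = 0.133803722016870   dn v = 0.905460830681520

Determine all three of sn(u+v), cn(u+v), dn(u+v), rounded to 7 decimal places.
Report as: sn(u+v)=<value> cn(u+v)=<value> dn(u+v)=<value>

m = k² = 0.183424614961
D = 1 − m·sn²u·sn²v = 0.9684575319467074
sn(u+v) = (sn u·cn v·dn v + sn v·cn u·dn u)/D = -0.8348048114754131/0.9684575319467074 = -0.8619942371632575
cn(u+v) = (cn u·cn v − sn u·sn v·dn u·dn v)/D = -0.4909286281342816/0.9684575319467074 = -0.5069180753310478
dn(u+v) = (dn u·dn v − m·sn u·sn v·cn u·cn v)/D = 0.900045302751176/0.9684575319467074 = 0.9293595981870106

sn(u+v)=-0.8619942 cn(u+v)=-0.5069181 dn(u+v)=0.9293596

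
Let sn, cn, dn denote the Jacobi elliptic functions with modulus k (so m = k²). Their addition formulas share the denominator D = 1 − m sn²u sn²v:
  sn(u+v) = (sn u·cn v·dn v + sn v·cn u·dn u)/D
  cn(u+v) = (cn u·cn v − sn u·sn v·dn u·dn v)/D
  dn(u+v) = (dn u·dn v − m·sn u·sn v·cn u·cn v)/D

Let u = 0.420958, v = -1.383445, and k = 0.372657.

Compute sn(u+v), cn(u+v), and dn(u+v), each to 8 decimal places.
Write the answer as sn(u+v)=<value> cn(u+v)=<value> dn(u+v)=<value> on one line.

sn(u+v)=-0.81072368 cn(u+v)=0.58542901 dn(u+v)=0.95326931

sn u = 0.4071151176166471, cn u = 0.913376855962523, dn u = 0.9884243884411922
sn v = -0.973856985427274, cn v = 0.2271619949166284, dn v = 0.9318223954648036
m = k² = 0.138873239649
D = 1 − m·sn²u·sn²v = 0.9781705198462167
sn(u+v) = (sn u·cn v·dn v + sn v·cn u·dn u)/D = -0.7930259995574699/0.9781705198462167 = -0.8107236759518633
cn(u+v) = (cn u·cn v − sn u·sn v·dn u·dn v)/D = 0.5726493952865869/0.9781705198462167 = 0.5854290061579611
dn(u+v) = (dn u·dn v − m·sn u·sn v·cn u·cn v)/D = 0.9324599409319776/0.9781705198462167 = 0.9532693145143798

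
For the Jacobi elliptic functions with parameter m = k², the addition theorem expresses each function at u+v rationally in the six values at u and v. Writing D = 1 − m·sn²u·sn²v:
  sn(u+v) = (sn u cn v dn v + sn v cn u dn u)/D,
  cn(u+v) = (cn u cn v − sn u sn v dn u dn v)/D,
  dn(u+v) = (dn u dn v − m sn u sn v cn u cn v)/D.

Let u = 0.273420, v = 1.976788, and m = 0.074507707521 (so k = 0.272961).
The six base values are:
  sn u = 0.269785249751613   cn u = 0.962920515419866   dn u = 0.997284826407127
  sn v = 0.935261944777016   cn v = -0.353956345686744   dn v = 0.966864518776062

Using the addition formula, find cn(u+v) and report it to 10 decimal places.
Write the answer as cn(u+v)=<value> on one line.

m = k² = 0.074507707521
D = 1 − m·sn²u·sn²v = 0.995256442920332
cn(u+v) = (cn u·cn v − sn u·sn v·dn u·dn v)/D = -0.5841285722151714/0.995256442920332 = -0.5869126257562239

cn(u+v)=-0.5869126258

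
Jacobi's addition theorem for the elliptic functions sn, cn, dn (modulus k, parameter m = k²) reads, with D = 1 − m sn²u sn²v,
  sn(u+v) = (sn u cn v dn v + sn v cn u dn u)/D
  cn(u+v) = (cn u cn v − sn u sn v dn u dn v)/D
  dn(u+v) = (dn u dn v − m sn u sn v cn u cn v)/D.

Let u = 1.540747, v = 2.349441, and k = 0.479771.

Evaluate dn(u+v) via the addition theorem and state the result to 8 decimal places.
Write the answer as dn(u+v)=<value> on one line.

sn u = 0.993043494783052, cn u = 0.117748110256864, dn u = 0.8792105255019653
sn v = 0.8246243217940755, cn v = -0.5656807650129718, dn v = 0.9184096264784712
m = k² = 0.230180212441
D = 1 − m·sn²u·sn²v = 0.8456463840376997
dn(u+v) = (dn u·dn v − m·sn u·sn v·cn u·cn v)/D = 0.82003044031842/0.8456463840376997 = 0.969708445275942

dn(u+v)=0.96970845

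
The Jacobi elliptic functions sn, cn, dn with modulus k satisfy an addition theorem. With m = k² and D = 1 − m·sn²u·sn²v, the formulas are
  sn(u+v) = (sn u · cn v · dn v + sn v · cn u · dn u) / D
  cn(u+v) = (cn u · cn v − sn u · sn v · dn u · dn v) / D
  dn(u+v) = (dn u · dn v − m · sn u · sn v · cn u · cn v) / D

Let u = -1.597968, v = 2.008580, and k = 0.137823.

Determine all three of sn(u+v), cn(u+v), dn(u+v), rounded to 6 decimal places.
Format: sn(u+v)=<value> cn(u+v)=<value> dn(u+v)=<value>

sn u = -0.9998109676437102, cn u = -0.01944296734934752, dn u = 0.990460499666319
sn v = 0.9104694839577974, cn v = -0.4135762550988899, dn v = 0.9920956895252811
m = k² = 0.018995179329
D = 1 − m·sn²u·sn²v = 0.9842598096729438
sn(u+v) = (sn u·cn v·dn v + sn v·cn u·dn u)/D = 0.3926963005980514/0.9842598096729438 = 0.3989762629122681
cn(u+v) = (cn u·cn v − sn u·sn v·dn u·dn v)/D = 0.9025281094979948/0.9842598096729438 = 0.9169612541610255
dn(u+v) = (dn u·dn v − m·sn u·sn v·cn u·cn v)/D = 0.9827706339881059/0.9842598096729438 = 0.9984870095576362

sn(u+v)=0.398976 cn(u+v)=0.916961 dn(u+v)=0.998487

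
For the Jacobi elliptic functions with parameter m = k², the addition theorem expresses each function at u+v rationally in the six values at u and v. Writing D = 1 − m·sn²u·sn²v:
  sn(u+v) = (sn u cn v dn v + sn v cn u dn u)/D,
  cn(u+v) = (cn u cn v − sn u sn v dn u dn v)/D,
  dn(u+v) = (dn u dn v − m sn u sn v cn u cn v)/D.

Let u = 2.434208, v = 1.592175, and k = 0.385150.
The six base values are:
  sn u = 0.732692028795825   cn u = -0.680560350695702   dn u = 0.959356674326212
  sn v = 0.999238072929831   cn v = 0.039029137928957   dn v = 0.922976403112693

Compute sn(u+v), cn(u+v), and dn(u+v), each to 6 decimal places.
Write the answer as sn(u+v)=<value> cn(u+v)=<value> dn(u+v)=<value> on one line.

m = k² = 0.1483405225
D = 1 − m·sn²u·sn²v = 0.9204865341197994
sn(u+v) = (sn u·cn v·dn v + sn v·cn u·dn u)/D = -0.6260089070287896/0.9204865341197994 = -0.680084807136696
cn(u+v) = (cn u·cn v − sn u·sn v·dn u·dn v)/D = -0.6748394681822492/0.9204865341197994 = -0.7331334497223837
dn(u+v) = (dn u·dn v − m·sn u·sn v·cn u·cn v)/D = 0.8883483070590751/0.9204865341197994 = 0.9650856086760074

sn(u+v)=-0.680085 cn(u+v)=-0.733133 dn(u+v)=0.965086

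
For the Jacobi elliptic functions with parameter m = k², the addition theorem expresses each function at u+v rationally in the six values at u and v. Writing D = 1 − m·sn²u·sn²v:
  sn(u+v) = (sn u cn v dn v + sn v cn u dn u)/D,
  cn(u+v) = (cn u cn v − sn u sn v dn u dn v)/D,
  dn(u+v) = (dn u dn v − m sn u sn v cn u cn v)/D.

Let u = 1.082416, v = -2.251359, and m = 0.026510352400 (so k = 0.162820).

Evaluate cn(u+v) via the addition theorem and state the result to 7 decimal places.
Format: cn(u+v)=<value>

sn u = 0.8810083445360808, cn u = 0.4731007259112951, dn u = 0.9896581776479101
sn v = -0.7886076259308092, cn v = -0.6148967493195691, dn v = 0.991722319577634
m = k² = 0.0265103524
D = 1 − m·sn²u·sn²v = 0.9872033147094489
cn(u+v) = (cn u·cn v − sn u·sn v·dn u·dn v)/D = 0.3909850071647195/0.9872033147094489 = 0.3960531750035636

cn(u+v)=0.3960532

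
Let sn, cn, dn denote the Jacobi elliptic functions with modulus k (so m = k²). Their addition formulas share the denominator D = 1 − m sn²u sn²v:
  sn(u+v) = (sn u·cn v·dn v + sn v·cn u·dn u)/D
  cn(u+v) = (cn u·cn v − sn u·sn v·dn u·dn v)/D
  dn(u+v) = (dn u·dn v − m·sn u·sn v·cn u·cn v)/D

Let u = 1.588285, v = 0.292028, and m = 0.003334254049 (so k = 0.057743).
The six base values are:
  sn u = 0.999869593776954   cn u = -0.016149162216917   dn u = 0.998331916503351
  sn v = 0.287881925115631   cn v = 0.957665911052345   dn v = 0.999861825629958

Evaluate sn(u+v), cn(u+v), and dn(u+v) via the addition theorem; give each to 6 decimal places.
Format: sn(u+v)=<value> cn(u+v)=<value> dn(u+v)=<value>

sn(u+v)=0.953031 cn(u+v)=-0.302874 dn(u+v)=0.998485

m = k² = 0.003334254049
D = 1 − m·sn²u·sn²v = 0.9997237424175838
sn(u+v) = (sn u·cn v·dn v + sn v·cn u·dn u)/D = 0.9527674209287148/0.9997237424175838 = 0.9530307028866628
cn(u+v) = (cn u·cn v − sn u·sn v·dn u·dn v)/D = -0.3027900308303833/0.9997237424175838 = -0.3028737019870717
dn(u+v) = (dn u·dn v − m·sn u·sn v·cn u·cn v)/D = 0.9982088155781769/0.9997237424175838 = 0.9984846545349184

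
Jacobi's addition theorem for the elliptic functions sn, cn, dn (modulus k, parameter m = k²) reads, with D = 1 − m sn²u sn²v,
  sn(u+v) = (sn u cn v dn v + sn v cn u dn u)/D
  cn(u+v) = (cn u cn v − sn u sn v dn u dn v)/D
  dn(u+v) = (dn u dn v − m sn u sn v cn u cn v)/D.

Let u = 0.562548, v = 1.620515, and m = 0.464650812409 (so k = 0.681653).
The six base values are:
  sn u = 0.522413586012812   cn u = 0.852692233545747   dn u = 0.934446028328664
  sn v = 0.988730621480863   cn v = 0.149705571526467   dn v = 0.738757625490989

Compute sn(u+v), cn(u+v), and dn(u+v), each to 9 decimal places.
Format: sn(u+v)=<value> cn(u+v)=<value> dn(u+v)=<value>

m = k² = 0.464650812409
D = 1 − m·sn²u·sn²v = 0.876031428808162
sn(u+v) = (sn u·cn v·dn v + sn v·cn u·dn u)/D = 0.8455924102211337/0.876031428808162 = 0.9652535085088894
cn(u+v) = (cn u·cn v − sn u·sn v·dn u·dn v)/D = -0.2289203792502618/0.876031428808162 = -0.2613152584738966
dn(u+v) = (dn u·dn v − m·sn u·sn v·cn u·cn v)/D = 0.6596919045169472/0.876031428808162 = 0.7530459328547789

sn(u+v)=0.965253509 cn(u+v)=-0.261315258 dn(u+v)=0.753045933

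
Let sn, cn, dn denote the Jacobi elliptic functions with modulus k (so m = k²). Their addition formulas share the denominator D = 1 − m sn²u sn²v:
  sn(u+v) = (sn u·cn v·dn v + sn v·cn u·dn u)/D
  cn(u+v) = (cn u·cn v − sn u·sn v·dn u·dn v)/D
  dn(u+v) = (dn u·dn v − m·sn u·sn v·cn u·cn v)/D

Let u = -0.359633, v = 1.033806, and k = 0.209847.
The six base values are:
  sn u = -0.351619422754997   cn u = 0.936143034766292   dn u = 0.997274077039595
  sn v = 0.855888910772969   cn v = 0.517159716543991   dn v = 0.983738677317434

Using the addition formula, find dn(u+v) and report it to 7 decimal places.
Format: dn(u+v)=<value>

dn(u+v)=0.9914271

m = k² = 0.044035763409
D = 1 − m·sn²u·sn²v = 0.9960117163141174
dn(u+v) = (dn u·dn v − m·sn u·sn v·cn u·cn v)/D = 0.987473056793773/0.9960117163141174 = 0.9914271495199445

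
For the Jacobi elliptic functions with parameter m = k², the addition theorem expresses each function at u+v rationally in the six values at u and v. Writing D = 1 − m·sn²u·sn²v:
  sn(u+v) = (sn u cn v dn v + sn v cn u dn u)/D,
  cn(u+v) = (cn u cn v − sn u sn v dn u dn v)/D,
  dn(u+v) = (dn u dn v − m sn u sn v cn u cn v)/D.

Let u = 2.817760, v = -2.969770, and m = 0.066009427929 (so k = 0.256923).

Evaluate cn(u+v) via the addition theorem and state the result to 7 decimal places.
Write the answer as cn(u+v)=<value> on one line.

sn u = 0.3682429192235817, cn u = -0.9297296125442572, dn u = 0.9955144065291737
sn v = -0.2236513363576952, cn v = -0.9746692155523417, dn v = 0.9983477418609914
m = k² = 0.066009427929
D = 1 − m·sn²u·sn²v = 0.9995522683728353
cn(u+v) = (cn u·cn v − sn u·sn v·dn u·dn v)/D = 0.988031962196003/0.9995522683728353 = 0.988474533507301

cn(u+v)=0.9884745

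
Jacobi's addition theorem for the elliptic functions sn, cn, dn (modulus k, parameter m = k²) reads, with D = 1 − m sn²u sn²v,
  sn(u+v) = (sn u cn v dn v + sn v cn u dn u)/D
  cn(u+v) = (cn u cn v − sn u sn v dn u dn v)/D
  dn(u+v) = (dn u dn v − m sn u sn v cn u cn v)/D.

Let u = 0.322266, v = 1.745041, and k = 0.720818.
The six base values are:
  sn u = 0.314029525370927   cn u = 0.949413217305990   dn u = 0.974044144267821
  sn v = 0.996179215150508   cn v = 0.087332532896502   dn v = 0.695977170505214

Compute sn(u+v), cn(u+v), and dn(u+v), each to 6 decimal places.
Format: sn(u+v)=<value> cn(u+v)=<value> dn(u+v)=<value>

m = k² = 0.519578589124
D = 1 − m·sn²u·sn²v = 0.9491527857762779
sn(u+v) = (sn u·cn v·dn v + sn v·cn u·dn u)/D = 0.9403242057561166/0.9491527857762779 = 0.9906984627212144
cn(u+v) = (cn u·cn v − sn u·sn v·dn u·dn v)/D = -0.1291564896394965/0.9491527857762779 = -0.1360755524031508
dn(u+v) = (dn u·dn v − m·sn u·sn v·cn u·cn v)/D = 0.6644355710600894/0.9491527857762779 = 0.7000301542777135

sn(u+v)=0.990698 cn(u+v)=-0.136076 dn(u+v)=0.700030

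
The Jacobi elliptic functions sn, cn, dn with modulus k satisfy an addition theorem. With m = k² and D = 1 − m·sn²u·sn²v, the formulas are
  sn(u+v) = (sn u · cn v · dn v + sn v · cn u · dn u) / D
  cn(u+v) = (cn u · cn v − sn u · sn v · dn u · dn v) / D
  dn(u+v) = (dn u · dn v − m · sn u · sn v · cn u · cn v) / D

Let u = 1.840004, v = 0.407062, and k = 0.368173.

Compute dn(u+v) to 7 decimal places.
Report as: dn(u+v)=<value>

dn(u+v)=0.9513831

sn u = 0.9806908625254079, cn u = -0.1955643938941125, dn u = 0.9325410780950924
sn v = 0.3945603330580122, cn v = 0.918870036282145, dn v = 0.9893925687826884
m = k² = 0.135551357929
D = 1 − m·sn²u·sn²v = 0.9797047234602925
dn(u+v) = (dn u·dn v − m·sn u·sn v·cn u·cn v)/D = 0.932074471878488/0.9797047234602925 = 0.9513830540557408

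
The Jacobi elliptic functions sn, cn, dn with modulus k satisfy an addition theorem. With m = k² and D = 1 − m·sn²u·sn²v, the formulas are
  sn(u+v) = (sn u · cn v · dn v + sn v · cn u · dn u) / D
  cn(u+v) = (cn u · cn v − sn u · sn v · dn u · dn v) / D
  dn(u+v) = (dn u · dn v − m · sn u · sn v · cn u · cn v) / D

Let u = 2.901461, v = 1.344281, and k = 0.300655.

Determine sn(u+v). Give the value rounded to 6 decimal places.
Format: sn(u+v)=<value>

sn u = 0.3093586114009932, cn u = -0.9509454503556181, dn u = 0.9956651546679164
sn v = 0.9684185013667702, cn v = 0.2493303154663287, dn v = 0.956674413417537
m = k² = 0.090393429025
D = 1 − m·sn²u·sn²v = 0.9918868886489833
sn(u+v) = (sn u·cn v·dn v + sn v·cn u·dn u)/D = -0.8431304815429589/0.9918868886489833 = -0.850026843979518

sn(u+v)=-0.850027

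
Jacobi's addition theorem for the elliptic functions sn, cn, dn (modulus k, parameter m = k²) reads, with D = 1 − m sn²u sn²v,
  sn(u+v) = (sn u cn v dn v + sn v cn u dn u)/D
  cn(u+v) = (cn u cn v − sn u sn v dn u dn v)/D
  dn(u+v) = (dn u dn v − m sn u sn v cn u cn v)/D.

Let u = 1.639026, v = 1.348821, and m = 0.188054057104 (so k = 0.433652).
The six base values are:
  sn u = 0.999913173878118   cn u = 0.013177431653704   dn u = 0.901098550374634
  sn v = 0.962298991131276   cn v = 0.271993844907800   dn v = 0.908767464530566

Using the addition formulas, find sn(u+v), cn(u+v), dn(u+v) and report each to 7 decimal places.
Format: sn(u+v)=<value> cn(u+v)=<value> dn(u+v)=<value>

m = k² = 0.188054057104
D = 1 − m·sn²u·sn²v = 0.8258885433726398
sn(u+v) = (sn u·cn v·dn v + sn v·cn u·dn u)/D = 0.2585841917745833/0.8258885433726398 = 0.3130981702671597
cn(u+v) = (cn u·cn v − sn u·sn v·dn u·dn v)/D = -0.7843635010876438/0.8258885433726398 = -0.949720767265493
dn(u+v) = (dn u·dn v − m·sn u·sn v·cn u·cn v)/D = 0.8182404928058828/0.8258885433726398 = 0.9907396093236443

sn(u+v)=0.3130982 cn(u+v)=-0.9497208 dn(u+v)=0.9907396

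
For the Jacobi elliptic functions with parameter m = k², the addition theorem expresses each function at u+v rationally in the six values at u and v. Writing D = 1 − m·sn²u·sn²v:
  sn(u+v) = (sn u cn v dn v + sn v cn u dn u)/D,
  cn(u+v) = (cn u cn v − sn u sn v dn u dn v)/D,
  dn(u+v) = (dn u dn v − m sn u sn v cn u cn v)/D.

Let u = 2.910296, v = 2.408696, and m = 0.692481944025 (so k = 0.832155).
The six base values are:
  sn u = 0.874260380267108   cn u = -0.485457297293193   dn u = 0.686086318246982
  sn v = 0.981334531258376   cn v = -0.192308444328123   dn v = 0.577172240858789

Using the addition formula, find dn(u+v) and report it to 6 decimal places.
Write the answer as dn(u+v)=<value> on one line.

dn(u+v)=0.694540

m = k² = 0.692481944025
D = 1 − m·sn²u·sn²v = 0.4902887594389309
dn(u+v) = (dn u·dn v − m·sn u·sn v·cn u·cn v)/D = 0.340525398718945/0.4902887594389309 = 0.6945404971319967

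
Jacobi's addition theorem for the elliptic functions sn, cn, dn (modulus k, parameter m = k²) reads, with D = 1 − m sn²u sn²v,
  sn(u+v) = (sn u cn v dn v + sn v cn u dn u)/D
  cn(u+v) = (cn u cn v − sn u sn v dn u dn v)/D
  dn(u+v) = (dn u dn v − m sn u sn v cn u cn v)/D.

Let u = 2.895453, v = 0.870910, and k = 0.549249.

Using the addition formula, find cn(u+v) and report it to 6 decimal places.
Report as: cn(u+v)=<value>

sn u = 0.5030019999768229, cn u = -0.8642852469059716, dn u = 0.961079101101661
sn v = 0.7463268645952947, cn v = 0.6655796054442749, dn v = 0.9121218013852168
m = k² = 0.301674464001
D = 1 − m·sn²u·sn²v = 0.957485593297066
cn(u+v) = (cn u·cn v − sn u·sn v·dn u·dn v)/D = -0.9043376561398492/0.957485593297066 = -0.9444921808439917

cn(u+v)=-0.944492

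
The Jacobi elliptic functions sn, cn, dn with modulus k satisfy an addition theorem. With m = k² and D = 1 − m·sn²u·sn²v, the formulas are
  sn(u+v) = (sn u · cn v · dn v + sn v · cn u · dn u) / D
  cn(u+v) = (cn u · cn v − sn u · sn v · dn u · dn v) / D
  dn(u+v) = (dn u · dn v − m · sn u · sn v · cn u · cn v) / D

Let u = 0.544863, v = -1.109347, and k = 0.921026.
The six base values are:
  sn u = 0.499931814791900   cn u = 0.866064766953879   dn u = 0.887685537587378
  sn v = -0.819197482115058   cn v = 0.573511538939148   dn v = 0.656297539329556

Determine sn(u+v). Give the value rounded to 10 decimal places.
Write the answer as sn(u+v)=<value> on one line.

sn(u+v)=-0.5148787084

m = k² = 0.848288892676
D = 1 − m·sn²u·sn²v = 0.8577204284206098
sn(u+v) = (sn u·cn v·dn v + sn v·cn u·dn u)/D = -0.4416219863148219/0.8577204284206098 = -0.5148787083549081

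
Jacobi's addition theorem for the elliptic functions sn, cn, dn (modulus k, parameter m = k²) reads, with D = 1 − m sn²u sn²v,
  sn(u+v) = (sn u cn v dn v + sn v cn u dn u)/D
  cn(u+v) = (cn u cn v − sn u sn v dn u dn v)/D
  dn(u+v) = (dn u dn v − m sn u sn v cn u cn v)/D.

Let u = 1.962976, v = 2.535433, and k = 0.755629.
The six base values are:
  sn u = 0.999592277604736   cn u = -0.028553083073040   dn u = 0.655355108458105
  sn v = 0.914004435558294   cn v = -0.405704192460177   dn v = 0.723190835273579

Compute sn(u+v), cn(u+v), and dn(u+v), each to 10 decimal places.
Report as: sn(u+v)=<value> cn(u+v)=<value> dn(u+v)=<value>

m = k² = 0.570975185641
D = 1 − m·sn²u·sn²v = 0.5233938680299359
sn(u+v) = (sn u·cn v·dn v + sn v·cn u·dn u)/D = -0.3103851521276404/0.5233938680299359 = -0.5930240514584852
cn(u+v) = (cn u·cn v − sn u·sn v·dn u·dn v)/D = -0.4214287584278504/0.5233938680299359 = -0.8051847455036414
dn(u+v) = (dn u·dn v − m·sn u·sn v·cn u·cn v)/D = 0.4679038313808142/0.5233938680299359 = 0.8939803462772936

sn(u+v)=-0.5930240515 cn(u+v)=-0.8051847455 dn(u+v)=0.8939803463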